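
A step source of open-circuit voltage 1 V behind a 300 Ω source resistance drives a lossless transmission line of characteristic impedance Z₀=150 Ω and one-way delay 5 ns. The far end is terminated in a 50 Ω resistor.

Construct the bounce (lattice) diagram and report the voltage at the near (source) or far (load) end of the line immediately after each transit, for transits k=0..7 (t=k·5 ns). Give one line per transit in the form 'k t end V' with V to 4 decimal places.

0 0 source 0.3333
1 5 load 0.1667
2 10 source 0.1111
3 15 load 0.1389
4 20 source 0.1481
5 25 load 0.1435
6 30 source 0.1420
7 35 load 0.1427

Γ_L=-0.500000, Γ_S=0.333333; launch V₁=1·150/450=0.333333
k=0 src: V=0.3333
k=1 load: inc=0.333333, refl=0.333333·-0.500000=-0.1667; V=0.000000+0.333333+-0.166667=0.1667
k=2 src: inc=-0.166667, refl=-0.166667·0.333333=-0.0556; V=0.333333+-0.166667+-0.055556=0.1111
k=3 load: inc=-0.055556, refl=-0.055556·-0.500000=0.0278; V=0.166667+-0.055556+0.027778=0.1389
k=4 src: inc=0.027778, refl=0.027778·0.333333=0.0093; V=0.111111+0.027778+0.009259=0.1481
k=5 load: inc=0.009259, refl=0.009259·-0.500000=-0.0046; V=0.138889+0.009259+-0.004630=0.1435
k=6 src: inc=-0.004630, refl=-0.004630·0.333333=-0.0015; V=0.148148+-0.004630+-0.001543=0.1420
k=7 load: inc=-0.001543, refl=-0.001543·-0.500000=0.0008; V=0.143519+-0.001543+0.000772=0.1427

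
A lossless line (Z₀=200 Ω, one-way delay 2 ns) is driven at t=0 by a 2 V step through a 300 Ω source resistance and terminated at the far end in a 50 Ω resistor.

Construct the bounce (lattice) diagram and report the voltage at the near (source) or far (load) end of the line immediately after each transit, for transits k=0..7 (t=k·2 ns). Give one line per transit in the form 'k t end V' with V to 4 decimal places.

Γ_L=-0.600000, Γ_S=0.200000; launch V₁=2·200/500=0.800000
k=0 src: V=0.8000
k=1 load: inc=0.800000, refl=0.800000·-0.600000=-0.4800; V=0.000000+0.800000+-0.480000=0.3200
k=2 src: inc=-0.480000, refl=-0.480000·0.200000=-0.0960; V=0.800000+-0.480000+-0.096000=0.2240
k=3 load: inc=-0.096000, refl=-0.096000·-0.600000=0.0576; V=0.320000+-0.096000+0.057600=0.2816
k=4 src: inc=0.057600, refl=0.057600·0.200000=0.0115; V=0.224000+0.057600+0.011520=0.2931
k=5 load: inc=0.011520, refl=0.011520·-0.600000=-0.0069; V=0.281600+0.011520+-0.006912=0.2862
k=6 src: inc=-0.006912, refl=-0.006912·0.200000=-0.0014; V=0.293120+-0.006912+-0.001382=0.2848
k=7 load: inc=-0.001382, refl=-0.001382·-0.600000=0.0008; V=0.286208+-0.001382+0.000829=0.2857

0 0 source 0.8000
1 2 load 0.3200
2 4 source 0.2240
3 6 load 0.2816
4 8 source 0.2931
5 10 load 0.2862
6 12 source 0.2848
7 14 load 0.2857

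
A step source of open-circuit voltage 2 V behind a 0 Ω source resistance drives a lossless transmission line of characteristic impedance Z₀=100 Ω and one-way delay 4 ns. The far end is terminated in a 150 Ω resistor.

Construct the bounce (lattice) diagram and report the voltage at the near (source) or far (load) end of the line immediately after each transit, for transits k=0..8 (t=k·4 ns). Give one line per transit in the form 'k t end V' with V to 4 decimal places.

Γ_L=0.200000, Γ_S=-1.000000; launch V₁=2·100/100=2.000000
k=0 src: V=2.0000
k=1 load: inc=2.000000, refl=2.000000·0.200000=0.4000; V=0.000000+2.000000+0.400000=2.4000
k=2 src: inc=0.400000, refl=0.400000·-1.000000=-0.4000; V=2.000000+0.400000+-0.400000=2.0000
k=3 load: inc=-0.400000, refl=-0.400000·0.200000=-0.0800; V=2.400000+-0.400000+-0.080000=1.9200
k=4 src: inc=-0.080000, refl=-0.080000·-1.000000=0.0800; V=2.000000+-0.080000+0.080000=2.0000
k=5 load: inc=0.080000, refl=0.080000·0.200000=0.0160; V=1.920000+0.080000+0.016000=2.0160
k=6 src: inc=0.016000, refl=0.016000·-1.000000=-0.0160; V=2.000000+0.016000+-0.016000=2.0000
k=7 load: inc=-0.016000, refl=-0.016000·0.200000=-0.0032; V=2.016000+-0.016000+-0.003200=1.9968
k=8 src: inc=-0.003200, refl=-0.003200·-1.000000=0.0032; V=2.000000+-0.003200+0.003200=2.0000

0 0 source 2.0000
1 4 load 2.4000
2 8 source 2.0000
3 12 load 1.9200
4 16 source 2.0000
5 20 load 2.0160
6 24 source 2.0000
7 28 load 1.9968
8 32 source 2.0000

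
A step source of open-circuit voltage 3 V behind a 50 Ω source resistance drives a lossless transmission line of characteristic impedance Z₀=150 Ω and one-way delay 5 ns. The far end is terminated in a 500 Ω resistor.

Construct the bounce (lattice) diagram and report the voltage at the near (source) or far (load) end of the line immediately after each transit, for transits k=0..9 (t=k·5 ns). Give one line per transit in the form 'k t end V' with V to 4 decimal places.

Γ_L=0.538462, Γ_S=-0.500000; launch V₁=3·150/200=2.250000
k=0 src: V=2.2500
k=1 load: inc=2.250000, refl=2.250000·0.538462=1.2115; V=0.000000+2.250000+1.211538=3.4615
k=2 src: inc=1.211538, refl=1.211538·-0.500000=-0.6058; V=2.250000+1.211538+-0.605769=2.8558
k=3 load: inc=-0.605769, refl=-0.605769·0.538462=-0.3262; V=3.461538+-0.605769+-0.326183=2.5296
k=4 src: inc=-0.326183, refl=-0.326183·-0.500000=0.1631; V=2.855769+-0.326183+0.163092=2.6927
k=5 load: inc=0.163092, refl=0.163092·0.538462=0.0878; V=2.529586+0.163092+0.087819=2.7805
k=6 src: inc=0.087819, refl=0.087819·-0.500000=-0.0439; V=2.692678+0.087819+-0.043909=2.7366
k=7 load: inc=-0.043909, refl=-0.043909·0.538462=-0.0236; V=2.780496+-0.043909+-0.023643=2.7129
k=8 src: inc=-0.023643, refl=-0.023643·-0.500000=0.0118; V=2.736587+-0.023643+0.011822=2.7248
k=9 load: inc=0.011822, refl=0.011822·0.538462=0.0064; V=2.712943+0.011822+0.006366=2.7311

0 0 source 2.2500
1 5 load 3.4615
2 10 source 2.8558
3 15 load 2.5296
4 20 source 2.6927
5 25 load 2.7805
6 30 source 2.7366
7 35 load 2.7129
8 40 source 2.7248
9 45 load 2.7311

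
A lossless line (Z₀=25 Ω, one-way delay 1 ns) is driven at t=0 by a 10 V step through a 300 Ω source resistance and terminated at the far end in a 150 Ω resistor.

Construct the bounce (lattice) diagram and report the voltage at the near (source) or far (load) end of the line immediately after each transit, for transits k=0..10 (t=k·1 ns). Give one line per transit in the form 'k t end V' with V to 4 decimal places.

0 0 source 0.7692
1 1 load 1.3187
2 2 source 1.7836
3 3 load 2.1157
4 4 source 2.3967
5 5 load 2.5974
6 6 source 2.7672
7 7 load 2.8885
8 8 source 2.9912
9 9 load 3.0645
10 10 source 3.1265

Γ_L=0.714286, Γ_S=0.846154; launch V₁=10·25/325=0.769231
k=0 src: V=0.7692
k=1 load: inc=0.769231, refl=0.769231·0.714286=0.5495; V=0.000000+0.769231+0.549451=1.3187
k=2 src: inc=0.549451, refl=0.549451·0.846154=0.4649; V=0.769231+0.549451+0.464920=1.7836
k=3 load: inc=0.464920, refl=0.464920·0.714286=0.3321; V=1.318681+0.464920+0.332085=2.1157
k=4 src: inc=0.332085, refl=0.332085·0.846154=0.2810; V=1.783601+0.332085+0.280995=2.3967
k=5 load: inc=0.280995, refl=0.280995·0.714286=0.2007; V=2.115687+0.280995+0.200711=2.5974
k=6 src: inc=0.200711, refl=0.200711·0.846154=0.1698; V=2.396682+0.200711+0.169832=2.7672
k=7 load: inc=0.169832, refl=0.169832·0.714286=0.1213; V=2.597393+0.169832+0.121309=2.8885
k=8 src: inc=0.121309, refl=0.121309·0.846154=0.1026; V=2.767225+0.121309+0.102646=2.9912
k=9 load: inc=0.102646, refl=0.102646·0.714286=0.0733; V=2.888534+0.102646+0.073319=3.0645
k=10 src: inc=0.073319, refl=0.073319·0.846154=0.0620; V=2.991180+0.073319+0.062039=3.1265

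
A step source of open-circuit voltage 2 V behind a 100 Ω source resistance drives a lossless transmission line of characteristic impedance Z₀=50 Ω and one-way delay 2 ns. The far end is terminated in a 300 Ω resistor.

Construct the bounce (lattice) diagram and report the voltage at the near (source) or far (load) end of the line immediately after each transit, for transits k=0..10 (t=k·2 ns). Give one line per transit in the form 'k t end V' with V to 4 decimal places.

Γ_L=0.714286, Γ_S=0.333333; launch V₁=2·50/150=0.666667
k=0 src: V=0.6667
k=1 load: inc=0.666667, refl=0.666667·0.714286=0.4762; V=0.000000+0.666667+0.476190=1.1429
k=2 src: inc=0.476190, refl=0.476190·0.333333=0.1587; V=0.666667+0.476190+0.158730=1.3016
k=3 load: inc=0.158730, refl=0.158730·0.714286=0.1134; V=1.142857+0.158730+0.113379=1.4150
k=4 src: inc=0.113379, refl=0.113379·0.333333=0.0378; V=1.301587+0.113379+0.037793=1.4528
k=5 load: inc=0.037793, refl=0.037793·0.714286=0.0270; V=1.414966+0.037793+0.026995=1.4798
k=6 src: inc=0.026995, refl=0.026995·0.333333=0.0090; V=1.452759+0.026995+0.008998=1.4888
k=7 load: inc=0.008998, refl=0.008998·0.714286=0.0064; V=1.479754+0.008998+0.006427=1.4952
k=8 src: inc=0.006427, refl=0.006427·0.333333=0.0021; V=1.488752+0.006427+0.002142=1.4973
k=9 load: inc=0.002142, refl=0.002142·0.714286=0.0015; V=1.495179+0.002142+0.001530=1.4989
k=10 src: inc=0.001530, refl=0.001530·0.333333=0.0005; V=1.497322+0.001530+0.000510=1.4994

0 0 source 0.6667
1 2 load 1.1429
2 4 source 1.3016
3 6 load 1.4150
4 8 source 1.4528
5 10 load 1.4798
6 12 source 1.4888
7 14 load 1.4952
8 16 source 1.4973
9 18 load 1.4989
10 20 source 1.4994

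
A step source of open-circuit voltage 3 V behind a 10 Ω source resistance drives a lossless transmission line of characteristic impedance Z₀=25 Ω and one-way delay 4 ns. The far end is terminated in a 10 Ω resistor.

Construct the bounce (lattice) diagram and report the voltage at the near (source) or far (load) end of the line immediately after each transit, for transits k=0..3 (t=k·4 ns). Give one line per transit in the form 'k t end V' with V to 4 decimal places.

Γ_L=-0.428571, Γ_S=-0.428571; launch V₁=3·25/35=2.142857
k=0 src: V=2.1429
k=1 load: inc=2.142857, refl=2.142857·-0.428571=-0.9184; V=0.000000+2.142857+-0.918367=1.2245
k=2 src: inc=-0.918367, refl=-0.918367·-0.428571=0.3936; V=2.142857+-0.918367+0.393586=1.6181
k=3 load: inc=0.393586, refl=0.393586·-0.428571=-0.1687; V=1.224490+0.393586+-0.168680=1.4494

0 0 source 2.1429
1 4 load 1.2245
2 8 source 1.6181
3 12 load 1.4494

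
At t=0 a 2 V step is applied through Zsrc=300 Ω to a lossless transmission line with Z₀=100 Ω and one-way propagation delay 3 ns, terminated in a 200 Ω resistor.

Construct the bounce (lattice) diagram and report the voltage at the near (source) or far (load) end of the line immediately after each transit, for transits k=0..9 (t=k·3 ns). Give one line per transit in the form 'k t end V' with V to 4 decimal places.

Γ_L=0.333333, Γ_S=0.500000; launch V₁=2·100/400=0.500000
k=0 src: V=0.5000
k=1 load: inc=0.500000, refl=0.500000·0.333333=0.1667; V=0.000000+0.500000+0.166667=0.6667
k=2 src: inc=0.166667, refl=0.166667·0.500000=0.0833; V=0.500000+0.166667+0.083333=0.7500
k=3 load: inc=0.083333, refl=0.083333·0.333333=0.0278; V=0.666667+0.083333+0.027778=0.7778
k=4 src: inc=0.027778, refl=0.027778·0.500000=0.0139; V=0.750000+0.027778+0.013889=0.7917
k=5 load: inc=0.013889, refl=0.013889·0.333333=0.0046; V=0.777778+0.013889+0.004630=0.7963
k=6 src: inc=0.004630, refl=0.004630·0.500000=0.0023; V=0.791667+0.004630+0.002315=0.7986
k=7 load: inc=0.002315, refl=0.002315·0.333333=0.0008; V=0.796296+0.002315+0.000772=0.7994
k=8 src: inc=0.000772, refl=0.000772·0.500000=0.0004; V=0.798611+0.000772+0.000386=0.7998
k=9 load: inc=0.000386, refl=0.000386·0.333333=0.0001; V=0.799383+0.000386+0.000129=0.7999

0 0 source 0.5000
1 3 load 0.6667
2 6 source 0.7500
3 9 load 0.7778
4 12 source 0.7917
5 15 load 0.7963
6 18 source 0.7986
7 21 load 0.7994
8 24 source 0.7998
9 27 load 0.7999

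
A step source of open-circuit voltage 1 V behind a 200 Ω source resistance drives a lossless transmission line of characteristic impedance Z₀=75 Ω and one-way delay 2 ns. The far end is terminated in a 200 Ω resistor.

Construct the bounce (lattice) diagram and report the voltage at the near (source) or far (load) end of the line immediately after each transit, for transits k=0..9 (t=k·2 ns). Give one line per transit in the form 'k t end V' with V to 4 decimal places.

0 0 source 0.2727
1 2 load 0.3967
2 4 source 0.4530
3 6 load 0.4787
4 8 source 0.4903
5 10 load 0.4956
6 12 source 0.4980
7 14 load 0.4991
8 16 source 0.4996
9 18 load 0.4998

Γ_L=0.454545, Γ_S=0.454545; launch V₁=1·75/275=0.272727
k=0 src: V=0.2727
k=1 load: inc=0.272727, refl=0.272727·0.454545=0.1240; V=0.000000+0.272727+0.123967=0.3967
k=2 src: inc=0.123967, refl=0.123967·0.454545=0.0563; V=0.272727+0.123967+0.056349=0.4530
k=3 load: inc=0.056349, refl=0.056349·0.454545=0.0256; V=0.396694+0.056349+0.025613=0.4787
k=4 src: inc=0.025613, refl=0.025613·0.454545=0.0116; V=0.453043+0.025613+0.011642=0.4903
k=5 load: inc=0.011642, refl=0.011642·0.454545=0.0053; V=0.478656+0.011642+0.005292=0.4956
k=6 src: inc=0.005292, refl=0.005292·0.454545=0.0024; V=0.490298+0.005292+0.002405=0.4980
k=7 load: inc=0.002405, refl=0.002405·0.454545=0.0011; V=0.495590+0.002405+0.001093=0.4991
k=8 src: inc=0.001093, refl=0.001093·0.454545=0.0005; V=0.497995+0.001093+0.000497=0.4996
k=9 load: inc=0.000497, refl=0.000497·0.454545=0.0002; V=0.499089+0.000497+0.000226=0.4998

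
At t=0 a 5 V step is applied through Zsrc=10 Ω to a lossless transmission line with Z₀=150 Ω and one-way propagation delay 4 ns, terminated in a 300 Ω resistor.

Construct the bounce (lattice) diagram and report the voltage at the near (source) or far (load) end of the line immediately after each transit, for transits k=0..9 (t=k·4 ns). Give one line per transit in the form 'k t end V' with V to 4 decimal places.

0 0 source 4.6875
1 4 load 6.2500
2 8 source 4.8828
3 12 load 4.4271
4 16 source 4.8258
5 20 load 4.9588
6 24 source 4.8425
7 28 load 4.8037
8 32 source 4.8376
9 36 load 4.8489

Γ_L=0.333333, Γ_S=-0.875000; launch V₁=5·150/160=4.687500
k=0 src: V=4.6875
k=1 load: inc=4.687500, refl=4.687500·0.333333=1.5625; V=0.000000+4.687500+1.562500=6.2500
k=2 src: inc=1.562500, refl=1.562500·-0.875000=-1.3672; V=4.687500+1.562500+-1.367188=4.8828
k=3 load: inc=-1.367188, refl=-1.367188·0.333333=-0.4557; V=6.250000+-1.367188+-0.455729=4.4271
k=4 src: inc=-0.455729, refl=-0.455729·-0.875000=0.3988; V=4.882812+-0.455729+0.398763=4.8258
k=5 load: inc=0.398763, refl=0.398763·0.333333=0.1329; V=4.427083+0.398763+0.132921=4.9588
k=6 src: inc=0.132921, refl=0.132921·-0.875000=-0.1163; V=4.825846+0.132921+-0.116306=4.8425
k=7 load: inc=-0.116306, refl=-0.116306·0.333333=-0.0388; V=4.958767+-0.116306+-0.038769=4.8037
k=8 src: inc=-0.038769, refl=-0.038769·-0.875000=0.0339; V=4.842461+-0.038769+0.033923=4.8376
k=9 load: inc=0.033923, refl=0.033923·0.333333=0.0113; V=4.803693+0.033923+0.011308=4.8489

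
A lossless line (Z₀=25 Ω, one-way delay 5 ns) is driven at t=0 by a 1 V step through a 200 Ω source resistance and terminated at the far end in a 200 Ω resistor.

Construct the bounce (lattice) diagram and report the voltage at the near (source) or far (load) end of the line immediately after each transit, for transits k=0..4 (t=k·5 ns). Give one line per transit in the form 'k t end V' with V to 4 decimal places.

Γ_L=0.777778, Γ_S=0.777778; launch V₁=1·25/225=0.111111
k=0 src: V=0.1111
k=1 load: inc=0.111111, refl=0.111111·0.777778=0.0864; V=0.000000+0.111111+0.086420=0.1975
k=2 src: inc=0.086420, refl=0.086420·0.777778=0.0672; V=0.111111+0.086420+0.067215=0.2647
k=3 load: inc=0.067215, refl=0.067215·0.777778=0.0523; V=0.197531+0.067215+0.052279=0.3170
k=4 src: inc=0.052279, refl=0.052279·0.777778=0.0407; V=0.264746+0.052279+0.040661=0.3577

0 0 source 0.1111
1 5 load 0.1975
2 10 source 0.2647
3 15 load 0.3170
4 20 source 0.3577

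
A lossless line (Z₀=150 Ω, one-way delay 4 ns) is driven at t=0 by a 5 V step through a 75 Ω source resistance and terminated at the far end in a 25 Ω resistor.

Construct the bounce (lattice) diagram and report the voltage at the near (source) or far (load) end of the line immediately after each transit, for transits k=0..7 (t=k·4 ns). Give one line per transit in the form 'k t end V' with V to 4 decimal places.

Γ_L=-0.714286, Γ_S=-0.333333; launch V₁=5·150/225=3.333333
k=0 src: V=3.3333
k=1 load: inc=3.333333, refl=3.333333·-0.714286=-2.3810; V=0.000000+3.333333+-2.380952=0.9524
k=2 src: inc=-2.380952, refl=-2.380952·-0.333333=0.7937; V=3.333333+-2.380952+0.793651=1.7460
k=3 load: inc=0.793651, refl=0.793651·-0.714286=-0.5669; V=0.952381+0.793651+-0.566893=1.1791
k=4 src: inc=-0.566893, refl=-0.566893·-0.333333=0.1890; V=1.746032+-0.566893+0.188964=1.3681
k=5 load: inc=0.188964, refl=0.188964·-0.714286=-0.1350; V=1.179138+0.188964+-0.134975=1.2331
k=6 src: inc=-0.134975, refl=-0.134975·-0.333333=0.0450; V=1.368103+-0.134975+0.044992=1.2781
k=7 load: inc=0.044992, refl=0.044992·-0.714286=-0.0321; V=1.233128+0.044992+-0.032137=1.2460

0 0 source 3.3333
1 4 load 0.9524
2 8 source 1.7460
3 12 load 1.1791
4 16 source 1.3681
5 20 load 1.2331
6 24 source 1.2781
7 28 load 1.2460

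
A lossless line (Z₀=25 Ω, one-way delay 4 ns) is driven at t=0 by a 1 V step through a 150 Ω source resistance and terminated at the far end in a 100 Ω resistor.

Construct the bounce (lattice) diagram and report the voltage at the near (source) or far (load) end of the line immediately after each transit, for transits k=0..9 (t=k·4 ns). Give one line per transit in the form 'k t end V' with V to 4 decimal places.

Γ_L=0.600000, Γ_S=0.714286; launch V₁=1·25/175=0.142857
k=0 src: V=0.1429
k=1 load: inc=0.142857, refl=0.142857·0.600000=0.0857; V=0.000000+0.142857+0.085714=0.2286
k=2 src: inc=0.085714, refl=0.085714·0.714286=0.0612; V=0.142857+0.085714+0.061224=0.2898
k=3 load: inc=0.061224, refl=0.061224·0.600000=0.0367; V=0.228571+0.061224+0.036735=0.3265
k=4 src: inc=0.036735, refl=0.036735·0.714286=0.0262; V=0.289796+0.036735+0.026239=0.3528
k=5 load: inc=0.026239, refl=0.026239·0.600000=0.0157; V=0.326531+0.026239+0.015743=0.3685
k=6 src: inc=0.015743, refl=0.015743·0.714286=0.0112; V=0.352770+0.015743+0.011245=0.3798
k=7 load: inc=0.011245, refl=0.011245·0.600000=0.0067; V=0.368513+0.011245+0.006747=0.3865
k=8 src: inc=0.006747, refl=0.006747·0.714286=0.0048; V=0.379758+0.006747+0.004819=0.3913
k=9 load: inc=0.004819, refl=0.004819·0.600000=0.0029; V=0.386506+0.004819+0.002892=0.3942

0 0 source 0.1429
1 4 load 0.2286
2 8 source 0.2898
3 12 load 0.3265
4 16 source 0.3528
5 20 load 0.3685
6 24 source 0.3798
7 28 load 0.3865
8 32 source 0.3913
9 36 load 0.3942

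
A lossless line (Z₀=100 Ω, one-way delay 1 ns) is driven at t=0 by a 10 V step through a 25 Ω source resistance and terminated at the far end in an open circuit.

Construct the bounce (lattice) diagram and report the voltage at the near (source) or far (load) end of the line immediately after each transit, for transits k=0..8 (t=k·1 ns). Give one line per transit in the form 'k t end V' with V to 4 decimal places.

0 0 source 8.0000
1 1 load 16.0000
2 2 source 11.2000
3 3 load 6.4000
4 4 source 9.2800
5 5 load 12.1600
6 6 source 10.4320
7 7 load 8.7040
8 8 source 9.7408

Γ_L=1.000000, Γ_S=-0.600000; launch V₁=10·100/125=8.000000
k=0 src: V=8.0000
k=1 load: inc=8.000000, refl=8.000000·1.000000=8.0000; V=0.000000+8.000000+8.000000=16.0000
k=2 src: inc=8.000000, refl=8.000000·-0.600000=-4.8000; V=8.000000+8.000000+-4.800000=11.2000
k=3 load: inc=-4.800000, refl=-4.800000·1.000000=-4.8000; V=16.000000+-4.800000+-4.800000=6.4000
k=4 src: inc=-4.800000, refl=-4.800000·-0.600000=2.8800; V=11.200000+-4.800000+2.880000=9.2800
k=5 load: inc=2.880000, refl=2.880000·1.000000=2.8800; V=6.400000+2.880000+2.880000=12.1600
k=6 src: inc=2.880000, refl=2.880000·-0.600000=-1.7280; V=9.280000+2.880000+-1.728000=10.4320
k=7 load: inc=-1.728000, refl=-1.728000·1.000000=-1.7280; V=12.160000+-1.728000+-1.728000=8.7040
k=8 src: inc=-1.728000, refl=-1.728000·-0.600000=1.0368; V=10.432000+-1.728000+1.036800=9.7408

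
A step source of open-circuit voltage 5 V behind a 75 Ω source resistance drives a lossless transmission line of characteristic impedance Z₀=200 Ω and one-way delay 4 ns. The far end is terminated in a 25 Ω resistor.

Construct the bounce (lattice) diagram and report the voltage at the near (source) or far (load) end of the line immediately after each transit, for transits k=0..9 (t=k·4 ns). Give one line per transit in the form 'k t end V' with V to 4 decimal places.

0 0 source 3.6364
1 4 load 0.8081
2 8 source 2.0937
3 12 load 1.0938
4 16 source 1.5483
5 20 load 1.1948
6 24 source 1.3554
7 28 load 1.2305
8 32 source 1.2873
9 36 load 1.2431

Γ_L=-0.777778, Γ_S=-0.454545; launch V₁=5·200/275=3.636364
k=0 src: V=3.6364
k=1 load: inc=3.636364, refl=3.636364·-0.777778=-2.8283; V=0.000000+3.636364+-2.828283=0.8081
k=2 src: inc=-2.828283, refl=-2.828283·-0.454545=1.2856; V=3.636364+-2.828283+1.285583=2.0937
k=3 load: inc=1.285583, refl=1.285583·-0.777778=-0.9999; V=0.808081+1.285583+-0.999898=1.0938
k=4 src: inc=-0.999898, refl=-0.999898·-0.454545=0.4545; V=2.093664+-0.999898+0.454499=1.5483
k=5 load: inc=0.454499, refl=0.454499·-0.777778=-0.3535; V=1.093766+0.454499+-0.353499=1.1948
k=6 src: inc=-0.353499, refl=-0.353499·-0.454545=0.1607; V=1.548265+-0.353499+0.160681=1.3554
k=7 load: inc=0.160681, refl=0.160681·-0.777778=-0.1250; V=1.194766+0.160681+-0.124974=1.2305
k=8 src: inc=-0.124974, refl=-0.124974·-0.454545=0.0568; V=1.355447+-0.124974+0.056807=1.2873
k=9 load: inc=0.056807, refl=0.056807·-0.777778=-0.0442; V=1.230473+0.056807+-0.044183=1.2431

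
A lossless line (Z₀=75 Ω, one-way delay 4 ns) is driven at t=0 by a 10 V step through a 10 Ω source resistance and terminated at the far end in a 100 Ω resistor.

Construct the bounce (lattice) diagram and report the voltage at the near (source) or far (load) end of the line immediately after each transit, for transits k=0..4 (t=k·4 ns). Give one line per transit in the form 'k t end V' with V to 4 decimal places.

Γ_L=0.142857, Γ_S=-0.764706; launch V₁=10·75/85=8.823529
k=0 src: V=8.8235
k=1 load: inc=8.823529, refl=8.823529·0.142857=1.2605; V=0.000000+8.823529+1.260504=10.0840
k=2 src: inc=1.260504, refl=1.260504·-0.764706=-0.9639; V=8.823529+1.260504+-0.963915=9.1201
k=3 load: inc=-0.963915, refl=-0.963915·0.142857=-0.1377; V=10.084034+-0.963915+-0.137702=8.9824
k=4 src: inc=-0.137702, refl=-0.137702·-0.764706=0.1053; V=9.120119+-0.137702+0.105302=9.0877

0 0 source 8.8235
1 4 load 10.0840
2 8 source 9.1201
3 12 load 8.9824
4 16 source 9.0877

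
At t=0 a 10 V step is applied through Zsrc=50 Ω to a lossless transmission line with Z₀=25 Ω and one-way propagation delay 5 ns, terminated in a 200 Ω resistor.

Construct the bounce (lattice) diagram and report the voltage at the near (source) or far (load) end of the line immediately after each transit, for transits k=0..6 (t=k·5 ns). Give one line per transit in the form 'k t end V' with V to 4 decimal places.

0 0 source 3.3333
1 5 load 5.9259
2 10 source 6.7901
3 15 load 7.4623
4 20 source 7.6863
5 25 load 7.8606
6 30 source 7.9187

Γ_L=0.777778, Γ_S=0.333333; launch V₁=10·25/75=3.333333
k=0 src: V=3.3333
k=1 load: inc=3.333333, refl=3.333333·0.777778=2.5926; V=0.000000+3.333333+2.592593=5.9259
k=2 src: inc=2.592593, refl=2.592593·0.333333=0.8642; V=3.333333+2.592593+0.864198=6.7901
k=3 load: inc=0.864198, refl=0.864198·0.777778=0.6722; V=5.925926+0.864198+0.672154=7.4623
k=4 src: inc=0.672154, refl=0.672154·0.333333=0.2241; V=6.790123+0.672154+0.224051=7.6863
k=5 load: inc=0.224051, refl=0.224051·0.777778=0.1743; V=7.462277+0.224051+0.174262=7.8606
k=6 src: inc=0.174262, refl=0.174262·0.333333=0.0581; V=7.686328+0.174262+0.058087=7.9187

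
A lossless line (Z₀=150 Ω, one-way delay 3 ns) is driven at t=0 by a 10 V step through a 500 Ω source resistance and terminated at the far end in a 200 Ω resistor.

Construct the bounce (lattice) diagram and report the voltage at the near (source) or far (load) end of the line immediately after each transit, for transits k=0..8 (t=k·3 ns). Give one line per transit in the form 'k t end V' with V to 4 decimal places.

Γ_L=0.142857, Γ_S=0.538462; launch V₁=10·150/650=2.307692
k=0 src: V=2.3077
k=1 load: inc=2.307692, refl=2.307692·0.142857=0.3297; V=0.000000+2.307692+0.329670=2.6374
k=2 src: inc=0.329670, refl=0.329670·0.538462=0.1775; V=2.307692+0.329670+0.177515=2.8149
k=3 load: inc=0.177515, refl=0.177515·0.142857=0.0254; V=2.637363+0.177515+0.025359=2.8402
k=4 src: inc=0.025359, refl=0.025359·0.538462=0.0137; V=2.814877+0.025359+0.013655=2.8539
k=5 load: inc=0.013655, refl=0.013655·0.142857=0.0020; V=2.840237+0.013655+0.001951=2.8558
k=6 src: inc=0.001951, refl=0.001951·0.538462=0.0011; V=2.853892+0.001951+0.001050=2.8569
k=7 load: inc=0.001050, refl=0.001050·0.142857=0.0002; V=2.855842+0.001050+0.000150=2.8570
k=8 src: inc=0.000150, refl=0.000150·0.538462=0.0001; V=2.856893+0.000150+0.000081=2.8571

0 0 source 2.3077
1 3 load 2.6374
2 6 source 2.8149
3 9 load 2.8402
4 12 source 2.8539
5 15 load 2.8558
6 18 source 2.8569
7 21 load 2.8570
8 24 source 2.8571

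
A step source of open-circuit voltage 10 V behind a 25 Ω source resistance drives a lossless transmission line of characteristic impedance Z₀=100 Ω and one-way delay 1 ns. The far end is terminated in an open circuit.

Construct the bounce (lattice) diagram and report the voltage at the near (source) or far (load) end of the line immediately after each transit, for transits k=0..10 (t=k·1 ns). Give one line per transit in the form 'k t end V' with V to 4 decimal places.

0 0 source 8.0000
1 1 load 16.0000
2 2 source 11.2000
3 3 load 6.4000
4 4 source 9.2800
5 5 load 12.1600
6 6 source 10.4320
7 7 load 8.7040
8 8 source 9.7408
9 9 load 10.7776
10 10 source 10.1555

Γ_L=1.000000, Γ_S=-0.600000; launch V₁=10·100/125=8.000000
k=0 src: V=8.0000
k=1 load: inc=8.000000, refl=8.000000·1.000000=8.0000; V=0.000000+8.000000+8.000000=16.0000
k=2 src: inc=8.000000, refl=8.000000·-0.600000=-4.8000; V=8.000000+8.000000+-4.800000=11.2000
k=3 load: inc=-4.800000, refl=-4.800000·1.000000=-4.8000; V=16.000000+-4.800000+-4.800000=6.4000
k=4 src: inc=-4.800000, refl=-4.800000·-0.600000=2.8800; V=11.200000+-4.800000+2.880000=9.2800
k=5 load: inc=2.880000, refl=2.880000·1.000000=2.8800; V=6.400000+2.880000+2.880000=12.1600
k=6 src: inc=2.880000, refl=2.880000·-0.600000=-1.7280; V=9.280000+2.880000+-1.728000=10.4320
k=7 load: inc=-1.728000, refl=-1.728000·1.000000=-1.7280; V=12.160000+-1.728000+-1.728000=8.7040
k=8 src: inc=-1.728000, refl=-1.728000·-0.600000=1.0368; V=10.432000+-1.728000+1.036800=9.7408
k=9 load: inc=1.036800, refl=1.036800·1.000000=1.0368; V=8.704000+1.036800+1.036800=10.7776
k=10 src: inc=1.036800, refl=1.036800·-0.600000=-0.6221; V=9.740800+1.036800+-0.622080=10.1555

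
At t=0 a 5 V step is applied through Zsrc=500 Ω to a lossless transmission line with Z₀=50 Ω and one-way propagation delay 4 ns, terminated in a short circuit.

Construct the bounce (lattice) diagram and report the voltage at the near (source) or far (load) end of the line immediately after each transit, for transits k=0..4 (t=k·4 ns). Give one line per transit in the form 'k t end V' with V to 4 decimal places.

Γ_L=-1.000000, Γ_S=0.818182; launch V₁=5·50/550=0.454545
k=0 src: V=0.4545
k=1 load: inc=0.454545, refl=0.454545·-1.000000=-0.4545; V=0.000000+0.454545+-0.454545=0.0000
k=2 src: inc=-0.454545, refl=-0.454545·0.818182=-0.3719; V=0.454545+-0.454545+-0.371901=-0.3719
k=3 load: inc=-0.371901, refl=-0.371901·-1.000000=0.3719; V=0.000000+-0.371901+0.371901=0.0000
k=4 src: inc=0.371901, refl=0.371901·0.818182=0.3043; V=-0.371901+0.371901+0.304282=0.3043

0 0 source 0.4545
1 4 load 0.0000
2 8 source -0.3719
3 12 load 0.0000
4 16 source 0.3043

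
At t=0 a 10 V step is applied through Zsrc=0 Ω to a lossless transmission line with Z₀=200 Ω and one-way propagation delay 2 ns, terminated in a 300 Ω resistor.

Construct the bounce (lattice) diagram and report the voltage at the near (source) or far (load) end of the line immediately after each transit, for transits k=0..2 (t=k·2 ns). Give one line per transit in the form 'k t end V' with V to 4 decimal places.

Γ_L=0.200000, Γ_S=-1.000000; launch V₁=10·200/200=10.000000
k=0 src: V=10.0000
k=1 load: inc=10.000000, refl=10.000000·0.200000=2.0000; V=0.000000+10.000000+2.000000=12.0000
k=2 src: inc=2.000000, refl=2.000000·-1.000000=-2.0000; V=10.000000+2.000000+-2.000000=10.0000

0 0 source 10.0000
1 2 load 12.0000
2 4 source 10.0000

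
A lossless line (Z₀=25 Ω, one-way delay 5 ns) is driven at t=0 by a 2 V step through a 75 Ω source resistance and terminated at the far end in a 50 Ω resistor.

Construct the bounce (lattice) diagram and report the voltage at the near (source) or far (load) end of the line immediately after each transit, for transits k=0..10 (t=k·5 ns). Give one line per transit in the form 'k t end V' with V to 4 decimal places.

0 0 source 0.5000
1 5 load 0.6667
2 10 source 0.7500
3 15 load 0.7778
4 20 source 0.7917
5 25 load 0.7963
6 30 source 0.7986
7 35 load 0.7994
8 40 source 0.7998
9 45 load 0.7999
10 50 source 0.8000

Γ_L=0.333333, Γ_S=0.500000; launch V₁=2·25/100=0.500000
k=0 src: V=0.5000
k=1 load: inc=0.500000, refl=0.500000·0.333333=0.1667; V=0.000000+0.500000+0.166667=0.6667
k=2 src: inc=0.166667, refl=0.166667·0.500000=0.0833; V=0.500000+0.166667+0.083333=0.7500
k=3 load: inc=0.083333, refl=0.083333·0.333333=0.0278; V=0.666667+0.083333+0.027778=0.7778
k=4 src: inc=0.027778, refl=0.027778·0.500000=0.0139; V=0.750000+0.027778+0.013889=0.7917
k=5 load: inc=0.013889, refl=0.013889·0.333333=0.0046; V=0.777778+0.013889+0.004630=0.7963
k=6 src: inc=0.004630, refl=0.004630·0.500000=0.0023; V=0.791667+0.004630+0.002315=0.7986
k=7 load: inc=0.002315, refl=0.002315·0.333333=0.0008; V=0.796296+0.002315+0.000772=0.7994
k=8 src: inc=0.000772, refl=0.000772·0.500000=0.0004; V=0.798611+0.000772+0.000386=0.7998
k=9 load: inc=0.000386, refl=0.000386·0.333333=0.0001; V=0.799383+0.000386+0.000129=0.7999
k=10 src: inc=0.000129, refl=0.000129·0.500000=0.0001; V=0.799769+0.000129+0.000064=0.8000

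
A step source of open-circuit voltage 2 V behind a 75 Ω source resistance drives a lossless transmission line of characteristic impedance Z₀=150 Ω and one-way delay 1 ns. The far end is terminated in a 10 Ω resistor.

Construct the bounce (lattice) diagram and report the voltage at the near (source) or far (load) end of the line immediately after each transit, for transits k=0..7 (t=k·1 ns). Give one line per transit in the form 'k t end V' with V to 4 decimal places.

Γ_L=-0.875000, Γ_S=-0.333333; launch V₁=2·150/225=1.333333
k=0 src: V=1.3333
k=1 load: inc=1.333333, refl=1.333333·-0.875000=-1.1667; V=0.000000+1.333333+-1.166667=0.1667
k=2 src: inc=-1.166667, refl=-1.166667·-0.333333=0.3889; V=1.333333+-1.166667+0.388889=0.5556
k=3 load: inc=0.388889, refl=0.388889·-0.875000=-0.3403; V=0.166667+0.388889+-0.340278=0.2153
k=4 src: inc=-0.340278, refl=-0.340278·-0.333333=0.1134; V=0.555556+-0.340278+0.113426=0.3287
k=5 load: inc=0.113426, refl=0.113426·-0.875000=-0.0992; V=0.215278+0.113426+-0.099248=0.2295
k=6 src: inc=-0.099248, refl=-0.099248·-0.333333=0.0331; V=0.328704+-0.099248+0.033083=0.2625
k=7 load: inc=0.033083, refl=0.033083·-0.875000=-0.0289; V=0.229456+0.033083+-0.028947=0.2336

0 0 source 1.3333
1 1 load 0.1667
2 2 source 0.5556
3 3 load 0.2153
4 4 source 0.3287
5 5 load 0.2295
6 6 source 0.2625
7 7 load 0.2336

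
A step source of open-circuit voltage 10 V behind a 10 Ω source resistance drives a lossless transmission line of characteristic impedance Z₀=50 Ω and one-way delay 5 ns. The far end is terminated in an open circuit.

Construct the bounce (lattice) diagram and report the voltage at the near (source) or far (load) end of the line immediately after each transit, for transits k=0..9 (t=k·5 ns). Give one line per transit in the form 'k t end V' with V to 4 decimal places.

0 0 source 8.3333
1 5 load 16.6667
2 10 source 11.1111
3 15 load 5.5556
4 20 source 9.2593
5 25 load 12.9630
6 30 source 10.4938
7 35 load 8.0247
8 40 source 9.6708
9 45 load 11.3169

Γ_L=1.000000, Γ_S=-0.666667; launch V₁=10·50/60=8.333333
k=0 src: V=8.3333
k=1 load: inc=8.333333, refl=8.333333·1.000000=8.3333; V=0.000000+8.333333+8.333333=16.6667
k=2 src: inc=8.333333, refl=8.333333·-0.666667=-5.5556; V=8.333333+8.333333+-5.555556=11.1111
k=3 load: inc=-5.555556, refl=-5.555556·1.000000=-5.5556; V=16.666667+-5.555556+-5.555556=5.5556
k=4 src: inc=-5.555556, refl=-5.555556·-0.666667=3.7037; V=11.111111+-5.555556+3.703704=9.2593
k=5 load: inc=3.703704, refl=3.703704·1.000000=3.7037; V=5.555556+3.703704+3.703704=12.9630
k=6 src: inc=3.703704, refl=3.703704·-0.666667=-2.4691; V=9.259259+3.703704+-2.469136=10.4938
k=7 load: inc=-2.469136, refl=-2.469136·1.000000=-2.4691; V=12.962963+-2.469136+-2.469136=8.0247
k=8 src: inc=-2.469136, refl=-2.469136·-0.666667=1.6461; V=10.493827+-2.469136+1.646091=9.6708
k=9 load: inc=1.646091, refl=1.646091·1.000000=1.6461; V=8.024691+1.646091+1.646091=11.3169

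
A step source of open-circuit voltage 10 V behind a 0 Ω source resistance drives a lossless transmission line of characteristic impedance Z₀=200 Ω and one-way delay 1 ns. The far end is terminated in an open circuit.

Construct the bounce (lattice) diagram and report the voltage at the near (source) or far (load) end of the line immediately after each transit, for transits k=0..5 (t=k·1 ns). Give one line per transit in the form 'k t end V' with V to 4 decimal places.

0 0 source 10.0000
1 1 load 20.0000
2 2 source 10.0000
3 3 load 0.0000
4 4 source 10.0000
5 5 load 20.0000

Γ_L=1.000000, Γ_S=-1.000000; launch V₁=10·200/200=10.000000
k=0 src: V=10.0000
k=1 load: inc=10.000000, refl=10.000000·1.000000=10.0000; V=0.000000+10.000000+10.000000=20.0000
k=2 src: inc=10.000000, refl=10.000000·-1.000000=-10.0000; V=10.000000+10.000000+-10.000000=10.0000
k=3 load: inc=-10.000000, refl=-10.000000·1.000000=-10.0000; V=20.000000+-10.000000+-10.000000=0.0000
k=4 src: inc=-10.000000, refl=-10.000000·-1.000000=10.0000; V=10.000000+-10.000000+10.000000=10.0000
k=5 load: inc=10.000000, refl=10.000000·1.000000=10.0000; V=0.000000+10.000000+10.000000=20.0000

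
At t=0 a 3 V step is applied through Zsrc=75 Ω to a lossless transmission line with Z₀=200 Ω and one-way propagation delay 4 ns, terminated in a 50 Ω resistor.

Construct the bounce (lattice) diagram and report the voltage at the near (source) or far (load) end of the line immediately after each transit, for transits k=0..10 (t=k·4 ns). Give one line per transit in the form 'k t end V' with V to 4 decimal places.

Γ_L=-0.600000, Γ_S=-0.454545; launch V₁=3·200/275=2.181818
k=0 src: V=2.1818
k=1 load: inc=2.181818, refl=2.181818·-0.600000=-1.3091; V=0.000000+2.181818+-1.309091=0.8727
k=2 src: inc=-1.309091, refl=-1.309091·-0.454545=0.5950; V=2.181818+-1.309091+0.595041=1.4678
k=3 load: inc=0.595041, refl=0.595041·-0.600000=-0.3570; V=0.872727+0.595041+-0.357025=1.1107
k=4 src: inc=-0.357025, refl=-0.357025·-0.454545=0.1623; V=1.467769+-0.357025+0.162284=1.2730
k=5 load: inc=0.162284, refl=0.162284·-0.600000=-0.0974; V=1.110744+0.162284+-0.097370=1.1757
k=6 src: inc=-0.097370, refl=-0.097370·-0.454545=0.0443; V=1.273028+-0.097370+0.044259=1.2199
k=7 load: inc=0.044259, refl=0.044259·-0.600000=-0.0266; V=1.175657+0.044259+-0.026556=1.1934
k=8 src: inc=-0.026556, refl=-0.026556·-0.454545=0.0121; V=1.219917+-0.026556+0.012071=1.2054
k=9 load: inc=0.012071, refl=0.012071·-0.600000=-0.0072; V=1.193361+0.012071+-0.007242=1.1982
k=10 src: inc=-0.007242, refl=-0.007242·-0.454545=0.0033; V=1.205432+-0.007242+0.003292=1.2015

0 0 source 2.1818
1 4 load 0.8727
2 8 source 1.4678
3 12 load 1.1107
4 16 source 1.2730
5 20 load 1.1757
6 24 source 1.2199
7 28 load 1.1934
8 32 source 1.2054
9 36 load 1.1982
10 40 source 1.2015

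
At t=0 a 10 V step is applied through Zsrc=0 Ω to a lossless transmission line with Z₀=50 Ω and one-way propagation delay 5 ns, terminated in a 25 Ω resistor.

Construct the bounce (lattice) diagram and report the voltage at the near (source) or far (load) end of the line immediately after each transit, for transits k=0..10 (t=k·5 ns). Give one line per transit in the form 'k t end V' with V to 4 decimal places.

Γ_L=-0.333333, Γ_S=-1.000000; launch V₁=10·50/50=10.000000
k=0 src: V=10.0000
k=1 load: inc=10.000000, refl=10.000000·-0.333333=-3.3333; V=0.000000+10.000000+-3.333333=6.6667
k=2 src: inc=-3.333333, refl=-3.333333·-1.000000=3.3333; V=10.000000+-3.333333+3.333333=10.0000
k=3 load: inc=3.333333, refl=3.333333·-0.333333=-1.1111; V=6.666667+3.333333+-1.111111=8.8889
k=4 src: inc=-1.111111, refl=-1.111111·-1.000000=1.1111; V=10.000000+-1.111111+1.111111=10.0000
k=5 load: inc=1.111111, refl=1.111111·-0.333333=-0.3704; V=8.888889+1.111111+-0.370370=9.6296
k=6 src: inc=-0.370370, refl=-0.370370·-1.000000=0.3704; V=10.000000+-0.370370+0.370370=10.0000
k=7 load: inc=0.370370, refl=0.370370·-0.333333=-0.1235; V=9.629630+0.370370+-0.123457=9.8765
k=8 src: inc=-0.123457, refl=-0.123457·-1.000000=0.1235; V=10.000000+-0.123457+0.123457=10.0000
k=9 load: inc=0.123457, refl=0.123457·-0.333333=-0.0412; V=9.876543+0.123457+-0.041152=9.9588
k=10 src: inc=-0.041152, refl=-0.041152·-1.000000=0.0412; V=10.000000+-0.041152+0.041152=10.0000

0 0 source 10.0000
1 5 load 6.6667
2 10 source 10.0000
3 15 load 8.8889
4 20 source 10.0000
5 25 load 9.6296
6 30 source 10.0000
7 35 load 9.8765
8 40 source 10.0000
9 45 load 9.9588
10 50 source 10.0000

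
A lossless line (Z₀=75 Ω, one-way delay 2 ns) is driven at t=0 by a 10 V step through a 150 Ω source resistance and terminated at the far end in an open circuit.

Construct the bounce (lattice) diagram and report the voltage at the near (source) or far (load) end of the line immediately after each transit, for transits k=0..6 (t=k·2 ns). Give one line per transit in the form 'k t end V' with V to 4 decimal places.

Γ_L=1.000000, Γ_S=0.333333; launch V₁=10·75/225=3.333333
k=0 src: V=3.3333
k=1 load: inc=3.333333, refl=3.333333·1.000000=3.3333; V=0.000000+3.333333+3.333333=6.6667
k=2 src: inc=3.333333, refl=3.333333·0.333333=1.1111; V=3.333333+3.333333+1.111111=7.7778
k=3 load: inc=1.111111, refl=1.111111·1.000000=1.1111; V=6.666667+1.111111+1.111111=8.8889
k=4 src: inc=1.111111, refl=1.111111·0.333333=0.3704; V=7.777778+1.111111+0.370370=9.2593
k=5 load: inc=0.370370, refl=0.370370·1.000000=0.3704; V=8.888889+0.370370+0.370370=9.6296
k=6 src: inc=0.370370, refl=0.370370·0.333333=0.1235; V=9.259259+0.370370+0.123457=9.7531

0 0 source 3.3333
1 2 load 6.6667
2 4 source 7.7778
3 6 load 8.8889
4 8 source 9.2593
5 10 load 9.6296
6 12 source 9.7531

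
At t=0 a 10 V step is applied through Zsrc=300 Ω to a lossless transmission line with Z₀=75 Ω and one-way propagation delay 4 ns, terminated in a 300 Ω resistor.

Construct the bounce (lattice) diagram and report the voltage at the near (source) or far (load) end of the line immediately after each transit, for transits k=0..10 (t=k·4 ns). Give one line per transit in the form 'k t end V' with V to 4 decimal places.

Γ_L=0.600000, Γ_S=0.600000; launch V₁=10·75/375=2.000000
k=0 src: V=2.0000
k=1 load: inc=2.000000, refl=2.000000·0.600000=1.2000; V=0.000000+2.000000+1.200000=3.2000
k=2 src: inc=1.200000, refl=1.200000·0.600000=0.7200; V=2.000000+1.200000+0.720000=3.9200
k=3 load: inc=0.720000, refl=0.720000·0.600000=0.4320; V=3.200000+0.720000+0.432000=4.3520
k=4 src: inc=0.432000, refl=0.432000·0.600000=0.2592; V=3.920000+0.432000+0.259200=4.6112
k=5 load: inc=0.259200, refl=0.259200·0.600000=0.1555; V=4.352000+0.259200+0.155520=4.7667
k=6 src: inc=0.155520, refl=0.155520·0.600000=0.0933; V=4.611200+0.155520+0.093312=4.8600
k=7 load: inc=0.093312, refl=0.093312·0.600000=0.0560; V=4.766720+0.093312+0.055987=4.9160
k=8 src: inc=0.055987, refl=0.055987·0.600000=0.0336; V=4.860032+0.055987+0.033592=4.9496
k=9 load: inc=0.033592, refl=0.033592·0.600000=0.0202; V=4.916019+0.033592+0.020155=4.9698
k=10 src: inc=0.020155, refl=0.020155·0.600000=0.0121; V=4.949612+0.020155+0.012093=4.9819

0 0 source 2.0000
1 4 load 3.2000
2 8 source 3.9200
3 12 load 4.3520
4 16 source 4.6112
5 20 load 4.7667
6 24 source 4.8600
7 28 load 4.9160
8 32 source 4.9496
9 36 load 4.9698
10 40 source 4.9819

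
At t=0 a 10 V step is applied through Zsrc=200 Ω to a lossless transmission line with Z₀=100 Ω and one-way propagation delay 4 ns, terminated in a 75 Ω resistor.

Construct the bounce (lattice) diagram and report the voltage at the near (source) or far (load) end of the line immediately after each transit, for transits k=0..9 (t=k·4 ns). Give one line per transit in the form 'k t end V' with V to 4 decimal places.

Γ_L=-0.142857, Γ_S=0.333333; launch V₁=10·100/300=3.333333
k=0 src: V=3.3333
k=1 load: inc=3.333333, refl=3.333333·-0.142857=-0.4762; V=0.000000+3.333333+-0.476190=2.8571
k=2 src: inc=-0.476190, refl=-0.476190·0.333333=-0.1587; V=3.333333+-0.476190+-0.158730=2.6984
k=3 load: inc=-0.158730, refl=-0.158730·-0.142857=0.0227; V=2.857143+-0.158730+0.022676=2.7211
k=4 src: inc=0.022676, refl=0.022676·0.333333=0.0076; V=2.698413+0.022676+0.007559=2.7286
k=5 load: inc=0.007559, refl=0.007559·-0.142857=-0.0011; V=2.721088+0.007559+-0.001080=2.7276
k=6 src: inc=-0.001080, refl=-0.001080·0.333333=-0.0004; V=2.728647+-0.001080+-0.000360=2.7272
k=7 load: inc=-0.000360, refl=-0.000360·-0.142857=0.0001; V=2.727567+-0.000360+0.000051=2.7273
k=8 src: inc=0.000051, refl=0.000051·0.333333=0.0000; V=2.727207+0.000051+0.000017=2.7273
k=9 load: inc=0.000017, refl=0.000017·-0.142857=-0.0000; V=2.727259+0.000017+-0.000002=2.7273

0 0 source 3.3333
1 4 load 2.8571
2 8 source 2.6984
3 12 load 2.7211
4 16 source 2.7286
5 20 load 2.7276
6 24 source 2.7272
7 28 load 2.7273
8 32 source 2.7273
9 36 load 2.7273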